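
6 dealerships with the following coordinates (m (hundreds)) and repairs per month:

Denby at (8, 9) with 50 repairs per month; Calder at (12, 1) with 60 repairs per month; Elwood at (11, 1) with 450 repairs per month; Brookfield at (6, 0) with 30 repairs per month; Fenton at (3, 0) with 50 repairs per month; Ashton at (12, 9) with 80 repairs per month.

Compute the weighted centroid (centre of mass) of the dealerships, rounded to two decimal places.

(10.22, 2.33)

The minimiser of Σwᵢ‖p−pᵢ‖² is the weighted centroid p* = (Σwᵢpᵢ)/(Σwᵢ).
Σwᵢ = 720.
Σwᵢxᵢ = 50·8 + 60·12 + 450·11 + 30·6 + 50·3 + 80·12 = 7360.
Σwᵢyᵢ = 50·9 + 60·1 + 450·1 + 30·0 + 50·0 + 80·9 = 1680.
x* = 7360/720 = 10.22, y* = 1680/720 = 2.33.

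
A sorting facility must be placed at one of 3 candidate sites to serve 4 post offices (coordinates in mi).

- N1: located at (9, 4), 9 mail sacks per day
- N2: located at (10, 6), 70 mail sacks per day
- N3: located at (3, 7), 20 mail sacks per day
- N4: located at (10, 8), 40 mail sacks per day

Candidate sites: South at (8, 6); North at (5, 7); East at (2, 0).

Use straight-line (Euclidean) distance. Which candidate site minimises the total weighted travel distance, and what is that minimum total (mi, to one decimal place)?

Total weighted distance at each candidate:
  South (8, 6): total = 375.2
  North (5, 7): total = 645.9
  East (2, 0): total = 1366.5
Minimum is at South with total 375.2 mi.

South, total 375.2 mi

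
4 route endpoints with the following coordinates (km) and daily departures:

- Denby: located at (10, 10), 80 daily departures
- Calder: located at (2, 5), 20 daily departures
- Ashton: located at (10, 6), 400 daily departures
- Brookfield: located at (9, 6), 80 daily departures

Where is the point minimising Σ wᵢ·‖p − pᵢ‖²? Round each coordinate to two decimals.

(9.59, 6.52)

The minimiser of Σwᵢ‖p−pᵢ‖² is the weighted centroid p* = (Σwᵢpᵢ)/(Σwᵢ).
Σwᵢ = 580.
Σwᵢxᵢ = 80·10 + 20·2 + 400·10 + 80·9 = 5560.
Σwᵢyᵢ = 80·10 + 20·5 + 400·6 + 80·6 = 3780.
x* = 5560/580 = 9.59, y* = 3780/580 = 6.52.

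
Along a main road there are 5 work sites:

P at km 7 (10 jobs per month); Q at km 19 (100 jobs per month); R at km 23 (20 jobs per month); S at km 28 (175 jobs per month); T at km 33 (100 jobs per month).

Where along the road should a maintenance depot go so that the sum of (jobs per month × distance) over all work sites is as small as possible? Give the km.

For a sum of weighted absolute distances on a line, the optimum is the weighted median (not the mean). Total weight W = 405; half-weight = 202.5.
Sort by position and accumulate weight:
  km 7 (P, w=10) → cum 10
  km 19 (Q, w=100) → cum 110
  km 23 (R, w=20) → cum 130
  km 28 (S, w=175) → cum 305  ≥ 202.5 → median here
  km 33 (T, w=100) → cum 405
Optimal location: km 28.

x = 28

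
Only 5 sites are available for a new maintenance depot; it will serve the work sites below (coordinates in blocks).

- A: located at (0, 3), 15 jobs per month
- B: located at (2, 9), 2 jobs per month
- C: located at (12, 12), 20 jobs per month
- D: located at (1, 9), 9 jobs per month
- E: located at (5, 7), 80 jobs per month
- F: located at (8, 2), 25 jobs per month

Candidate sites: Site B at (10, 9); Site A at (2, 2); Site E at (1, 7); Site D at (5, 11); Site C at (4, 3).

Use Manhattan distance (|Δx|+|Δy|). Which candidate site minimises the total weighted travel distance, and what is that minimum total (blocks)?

Total weighted distance at each candidate:
  Site B (10, 9): total = 1222
  Site A (2, 2): total = 1321
  Site E (1, 7): total = 1039
  Site D (5, 11): total = 1039
  Site C (4, 3): total = 1022
Minimum is at Site C with total 1022 blocks.

Site C, total 1022 blocks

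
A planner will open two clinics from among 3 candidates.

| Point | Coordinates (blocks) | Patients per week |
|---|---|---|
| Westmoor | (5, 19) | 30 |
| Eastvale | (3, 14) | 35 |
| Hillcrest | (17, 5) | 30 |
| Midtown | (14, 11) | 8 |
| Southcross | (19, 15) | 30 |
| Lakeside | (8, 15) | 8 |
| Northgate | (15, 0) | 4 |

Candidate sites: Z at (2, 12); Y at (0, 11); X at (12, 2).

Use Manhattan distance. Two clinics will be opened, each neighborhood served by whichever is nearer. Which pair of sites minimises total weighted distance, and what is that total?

Evaluate every pair (each demand assigned to the nearer of the two):
  {Z, X}: total = 1425
  {Y, X}: total = 1644
  {Z, Y}: total = 1941
Best pair: {Z, X} with total 1425.

{Z, X}, total 1425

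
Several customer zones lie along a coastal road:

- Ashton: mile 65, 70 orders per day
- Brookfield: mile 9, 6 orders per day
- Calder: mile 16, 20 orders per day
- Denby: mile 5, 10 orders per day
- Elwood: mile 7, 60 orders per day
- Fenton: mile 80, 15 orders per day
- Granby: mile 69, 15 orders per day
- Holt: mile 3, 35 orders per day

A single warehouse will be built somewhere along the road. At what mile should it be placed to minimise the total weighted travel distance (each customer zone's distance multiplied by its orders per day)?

For a sum of weighted absolute distances on a line, the optimum is the weighted median (not the mean). Total weight W = 231; half-weight = 115.5.
Sort by position and accumulate weight:
  mile 3 (Holt, w=35) → cum 35
  mile 5 (Denby, w=10) → cum 45
  mile 7 (Elwood, w=60) → cum 105
  mile 9 (Brookfield, w=6) → cum 111
  mile 16 (Calder, w=20) → cum 131  ≥ 115.5 → median here
  mile 65 (Ashton, w=70) → cum 201
  mile 69 (Granby, w=15) → cum 216
  mile 80 (Fenton, w=15) → cum 231
Optimal location: mile 16.

x = 16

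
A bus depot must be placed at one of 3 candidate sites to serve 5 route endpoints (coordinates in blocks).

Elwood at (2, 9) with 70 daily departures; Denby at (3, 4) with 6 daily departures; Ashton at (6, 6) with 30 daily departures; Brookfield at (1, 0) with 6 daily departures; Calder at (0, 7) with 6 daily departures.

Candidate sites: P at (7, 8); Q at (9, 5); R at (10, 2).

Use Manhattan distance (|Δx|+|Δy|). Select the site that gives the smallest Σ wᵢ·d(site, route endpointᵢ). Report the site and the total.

P, total 690 blocks

Total weighted distance at each candidate:
  P (7, 8): total = 690
  Q (9, 5): total = 1076
  R (10, 2): total = 1500
Minimum is at P with total 690 blocks.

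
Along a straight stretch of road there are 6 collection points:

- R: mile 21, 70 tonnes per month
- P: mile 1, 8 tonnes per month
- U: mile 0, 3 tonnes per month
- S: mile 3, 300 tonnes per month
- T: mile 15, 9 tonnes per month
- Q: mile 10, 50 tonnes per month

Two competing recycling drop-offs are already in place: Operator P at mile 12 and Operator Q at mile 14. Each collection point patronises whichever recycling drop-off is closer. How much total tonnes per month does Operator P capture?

361

The indifferent point is the midpoint (12+14)/2 = 13; collection points left of it (closer to Operator P at 12) go to Operator P, those right go to Operator Q.
  U at 0 (w=3) → Operator P
  P at 1 (w=8) → Operator P
  S at 3 (w=300) → Operator P
  Q at 10 (w=50) → Operator P
  T at 15 (w=9) → Operator Q
  R at 21 (w=70) → Operator Q
Operator P captures 361; Operator Q captures 79.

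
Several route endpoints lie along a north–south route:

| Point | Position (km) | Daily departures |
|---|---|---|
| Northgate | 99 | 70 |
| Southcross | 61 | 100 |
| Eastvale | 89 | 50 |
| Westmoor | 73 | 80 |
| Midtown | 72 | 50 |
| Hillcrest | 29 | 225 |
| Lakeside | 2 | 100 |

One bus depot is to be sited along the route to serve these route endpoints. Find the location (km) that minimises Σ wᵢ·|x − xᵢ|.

For a sum of weighted absolute distances on a line, the optimum is the weighted median (not the mean). Total weight W = 675; half-weight = 337.5.
Sort by position and accumulate weight:
  km 2 (Lakeside, w=100) → cum 100
  km 29 (Hillcrest, w=225) → cum 325
  km 61 (Southcross, w=100) → cum 425  ≥ 337.5 → median here
  km 72 (Midtown, w=50) → cum 475
  km 73 (Westmoor, w=80) → cum 555
  km 89 (Eastvale, w=50) → cum 605
  km 99 (Northgate, w=70) → cum 675
Optimal location: km 61.

x = 61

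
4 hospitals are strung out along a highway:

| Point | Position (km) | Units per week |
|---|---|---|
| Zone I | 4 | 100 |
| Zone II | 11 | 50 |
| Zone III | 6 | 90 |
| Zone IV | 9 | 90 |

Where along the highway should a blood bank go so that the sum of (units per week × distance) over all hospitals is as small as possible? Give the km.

x = 6

For a sum of weighted absolute distances on a line, the optimum is the weighted median (not the mean). Total weight W = 330; half-weight = 165.
Sort by position and accumulate weight:
  km 4 (Zone I, w=100) → cum 100
  km 6 (Zone III, w=90) → cum 190  ≥ 165 → median here
  km 9 (Zone IV, w=90) → cum 280
  km 11 (Zone II, w=50) → cum 330
Optimal location: km 6.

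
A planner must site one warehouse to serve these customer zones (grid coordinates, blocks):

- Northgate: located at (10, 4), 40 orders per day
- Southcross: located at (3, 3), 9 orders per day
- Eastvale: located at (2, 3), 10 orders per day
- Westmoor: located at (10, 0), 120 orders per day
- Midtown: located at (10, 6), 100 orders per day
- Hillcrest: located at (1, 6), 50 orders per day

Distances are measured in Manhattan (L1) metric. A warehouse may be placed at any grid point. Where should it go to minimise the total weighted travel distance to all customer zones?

(10, 4)

Manhattan distance separates: Σwᵢ(|x−xᵢ|+|y−yᵢ|) = Σwᵢ|x−xᵢ| + Σwᵢ|y−yᵢ|, so x and y are optimised independently as 1-D weighted medians.
Total weight W = 329; half = 164.5.
x-coordinate, sorted with cumulative weight:
  x=1 (Hillcrest, w=50) cum 50
  x=2 (Eastvale, w=10) cum 60
  x=3 (Southcross, w=9) cum 69
  x=10 (Northgate, w=40) cum 109
  x=10 (Westmoor, w=120) cum 229  ← median
  x=10 (Midtown, w=100) cum 329
⇒ x* = 10
y-coordinate, sorted with cumulative weight:
  y=0 (Westmoor, w=120) cum 120
  y=3 (Southcross, w=9) cum 129
  y=3 (Eastvale, w=10) cum 139
  y=4 (Northgate, w=40) cum 179  ← median
  y=6 (Midtown, w=100) cum 279
  y=6 (Hillcrest, w=50) cum 329
⇒ y* = 4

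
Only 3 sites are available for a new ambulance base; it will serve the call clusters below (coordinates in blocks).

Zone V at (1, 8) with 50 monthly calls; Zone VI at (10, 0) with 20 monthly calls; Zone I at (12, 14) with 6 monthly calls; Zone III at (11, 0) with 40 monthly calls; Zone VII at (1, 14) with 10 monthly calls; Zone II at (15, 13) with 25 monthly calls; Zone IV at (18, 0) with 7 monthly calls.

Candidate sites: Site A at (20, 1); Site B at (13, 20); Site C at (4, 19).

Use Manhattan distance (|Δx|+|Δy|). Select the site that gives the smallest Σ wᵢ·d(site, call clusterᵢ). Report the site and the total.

Total weighted distance at each candidate:
  Site A (20, 1): total = 2812
  Site B (13, 20): total = 3162
  Site C (4, 19): total = 3054
Minimum is at Site A with total 2812 blocks.

Site A, total 2812 blocks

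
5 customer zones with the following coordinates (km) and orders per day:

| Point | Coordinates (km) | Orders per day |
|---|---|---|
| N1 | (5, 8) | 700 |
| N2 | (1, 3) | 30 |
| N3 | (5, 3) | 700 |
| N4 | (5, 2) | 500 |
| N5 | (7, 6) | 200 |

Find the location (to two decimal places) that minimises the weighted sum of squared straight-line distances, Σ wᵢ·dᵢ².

The minimiser of Σwᵢ‖p−pᵢ‖² is the weighted centroid p* = (Σwᵢpᵢ)/(Σwᵢ).
Σwᵢ = 2130.
Σwᵢxᵢ = 700·5 + 30·1 + 700·5 + 500·5 + 200·7 = 10930.
Σwᵢyᵢ = 700·8 + 30·3 + 700·3 + 500·2 + 200·6 = 9990.
x* = 10930/2130 = 5.13, y* = 9990/2130 = 4.69.

(5.13, 4.69)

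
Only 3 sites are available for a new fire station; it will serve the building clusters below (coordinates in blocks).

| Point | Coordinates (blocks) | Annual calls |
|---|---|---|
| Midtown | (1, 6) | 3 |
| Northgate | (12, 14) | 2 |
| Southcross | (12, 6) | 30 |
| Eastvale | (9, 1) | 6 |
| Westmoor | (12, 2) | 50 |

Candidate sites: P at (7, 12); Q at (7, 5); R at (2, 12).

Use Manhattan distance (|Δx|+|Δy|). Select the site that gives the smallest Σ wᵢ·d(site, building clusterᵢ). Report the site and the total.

Q, total 665 blocks

Total weighted distance at each candidate:
  P (7, 12): total = 1208
  Q (7, 5): total = 665
  R (2, 12): total = 1633
Minimum is at Q with total 665 blocks.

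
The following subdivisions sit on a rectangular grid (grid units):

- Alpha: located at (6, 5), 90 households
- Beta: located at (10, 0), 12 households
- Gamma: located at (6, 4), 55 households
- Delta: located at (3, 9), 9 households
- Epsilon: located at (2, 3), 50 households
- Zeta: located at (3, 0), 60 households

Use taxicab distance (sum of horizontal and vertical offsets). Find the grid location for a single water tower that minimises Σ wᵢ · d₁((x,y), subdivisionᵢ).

(6, 4)

Manhattan distance separates: Σwᵢ(|x−xᵢ|+|y−yᵢ|) = Σwᵢ|x−xᵢ| + Σwᵢ|y−yᵢ|, so x and y are optimised independently as 1-D weighted medians.
Total weight W = 276; half = 138.
x-coordinate, sorted with cumulative weight:
  x=2 (Epsilon, w=50) cum 50
  x=3 (Delta, w=9) cum 59
  x=3 (Zeta, w=60) cum 119
  x=6 (Alpha, w=90) cum 209  ← median
  x=6 (Gamma, w=55) cum 264
  x=10 (Beta, w=12) cum 276
⇒ x* = 6
y-coordinate, sorted with cumulative weight:
  y=0 (Beta, w=12) cum 12
  y=0 (Zeta, w=60) cum 72
  y=3 (Epsilon, w=50) cum 122
  y=4 (Gamma, w=55) cum 177  ← median
  y=5 (Alpha, w=90) cum 267
  y=9 (Delta, w=9) cum 276
⇒ y* = 4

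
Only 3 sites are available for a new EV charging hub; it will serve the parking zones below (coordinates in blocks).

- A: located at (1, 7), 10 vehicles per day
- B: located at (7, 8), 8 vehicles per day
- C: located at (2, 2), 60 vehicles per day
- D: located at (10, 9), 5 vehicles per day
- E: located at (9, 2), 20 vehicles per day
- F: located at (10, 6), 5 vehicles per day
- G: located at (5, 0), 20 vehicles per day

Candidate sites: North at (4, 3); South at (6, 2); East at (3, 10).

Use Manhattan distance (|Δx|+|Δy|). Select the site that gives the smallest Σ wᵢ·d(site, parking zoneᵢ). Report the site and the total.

South, total 611 blocks

Total weighted distance at each candidate:
  North (4, 3): total = 619
  South (6, 2): total = 611
  East (3, 10): total = 1253
Minimum is at South with total 611 blocks.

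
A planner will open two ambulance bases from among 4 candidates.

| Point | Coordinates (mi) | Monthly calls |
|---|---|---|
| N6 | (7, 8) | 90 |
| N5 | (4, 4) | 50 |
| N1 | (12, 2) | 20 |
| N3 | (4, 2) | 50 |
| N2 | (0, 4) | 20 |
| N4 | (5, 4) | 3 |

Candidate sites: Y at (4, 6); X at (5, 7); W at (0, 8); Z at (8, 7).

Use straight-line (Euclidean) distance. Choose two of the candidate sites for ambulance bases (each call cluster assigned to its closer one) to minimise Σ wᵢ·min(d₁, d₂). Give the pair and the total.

Evaluate every pair (each demand assigned to the nearer of the two):
  {Y, Z}: total = 651.5
  {Y, X}: total = 769.4
  {X, Z}: total = 794.0
  {X, W}: total = 875.4
  {Y, W}: total = 890.1
  {W, Z}: total = 918.2
Best pair: {Y, Z} with total 651.5.

{Y, Z}, total 651.5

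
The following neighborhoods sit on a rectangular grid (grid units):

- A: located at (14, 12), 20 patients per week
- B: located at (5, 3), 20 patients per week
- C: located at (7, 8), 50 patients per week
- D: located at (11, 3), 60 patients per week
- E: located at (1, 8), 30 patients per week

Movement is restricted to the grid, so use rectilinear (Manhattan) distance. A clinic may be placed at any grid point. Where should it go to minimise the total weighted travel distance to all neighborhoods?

(7, 8)

Manhattan distance separates: Σwᵢ(|x−xᵢ|+|y−yᵢ|) = Σwᵢ|x−xᵢ| + Σwᵢ|y−yᵢ|, so x and y are optimised independently as 1-D weighted medians.
Total weight W = 180; half = 90.
x-coordinate, sorted with cumulative weight:
  x=1 (E, w=30) cum 30
  x=5 (B, w=20) cum 50
  x=7 (C, w=50) cum 100  ← median
  x=11 (D, w=60) cum 160
  x=14 (A, w=20) cum 180
⇒ x* = 7
y-coordinate, sorted with cumulative weight:
  y=3 (B, w=20) cum 20
  y=3 (D, w=60) cum 80
  y=8 (C, w=50) cum 130  ← median
  y=8 (E, w=30) cum 160
  y=12 (A, w=20) cum 180
⇒ y* = 8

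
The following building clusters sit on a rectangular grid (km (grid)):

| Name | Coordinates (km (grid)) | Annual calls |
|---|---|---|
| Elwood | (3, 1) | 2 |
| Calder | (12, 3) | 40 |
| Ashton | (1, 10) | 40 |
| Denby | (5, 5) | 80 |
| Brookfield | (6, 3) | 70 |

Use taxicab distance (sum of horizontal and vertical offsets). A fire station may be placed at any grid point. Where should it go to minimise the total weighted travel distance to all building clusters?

Manhattan distance separates: Σwᵢ(|x−xᵢ|+|y−yᵢ|) = Σwᵢ|x−xᵢ| + Σwᵢ|y−yᵢ|, so x and y are optimised independently as 1-D weighted medians.
Total weight W = 232; half = 116.
x-coordinate, sorted with cumulative weight:
  x=1 (Ashton, w=40) cum 40
  x=3 (Elwood, w=2) cum 42
  x=5 (Denby, w=80) cum 122  ← median
  x=6 (Brookfield, w=70) cum 192
  x=12 (Calder, w=40) cum 232
⇒ x* = 5
y-coordinate, sorted with cumulative weight:
  y=1 (Elwood, w=2) cum 2
  y=3 (Calder, w=40) cum 42
  y=3 (Brookfield, w=70) cum 112
  y=5 (Denby, w=80) cum 192  ← median
  y=10 (Ashton, w=40) cum 232
⇒ y* = 5

(5, 5)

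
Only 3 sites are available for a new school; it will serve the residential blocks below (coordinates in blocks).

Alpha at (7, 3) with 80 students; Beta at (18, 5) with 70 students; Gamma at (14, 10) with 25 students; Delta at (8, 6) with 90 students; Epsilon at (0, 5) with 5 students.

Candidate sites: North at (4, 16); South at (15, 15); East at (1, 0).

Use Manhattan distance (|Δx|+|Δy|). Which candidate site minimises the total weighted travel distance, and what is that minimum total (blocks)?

East, total 4035 blocks

Total weighted distance at each candidate:
  North (4, 16): total = 4765
  South (15, 15): total = 4225
  East (1, 0): total = 4035
Minimum is at East with total 4035 blocks.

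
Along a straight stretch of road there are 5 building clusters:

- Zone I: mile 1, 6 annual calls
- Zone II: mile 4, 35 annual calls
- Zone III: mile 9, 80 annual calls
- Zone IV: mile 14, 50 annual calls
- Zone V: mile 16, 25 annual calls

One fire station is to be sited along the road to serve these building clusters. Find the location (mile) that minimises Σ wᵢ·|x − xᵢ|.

x = 9

For a sum of weighted absolute distances on a line, the optimum is the weighted median (not the mean). Total weight W = 196; half-weight = 98.
Sort by position and accumulate weight:
  mile 1 (Zone I, w=6) → cum 6
  mile 4 (Zone II, w=35) → cum 41
  mile 9 (Zone III, w=80) → cum 121  ≥ 98 → median here
  mile 14 (Zone IV, w=50) → cum 171
  mile 16 (Zone V, w=25) → cum 196
Optimal location: mile 9.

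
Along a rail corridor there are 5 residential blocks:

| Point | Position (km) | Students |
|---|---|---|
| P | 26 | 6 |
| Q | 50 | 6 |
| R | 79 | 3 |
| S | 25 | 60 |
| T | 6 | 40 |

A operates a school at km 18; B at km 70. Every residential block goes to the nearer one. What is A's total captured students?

The indifferent point is the midpoint (18+70)/2 = 44; residential blocks left of it (closer to A at 18) go to A, those right go to B.
  T at 6 (w=40) → A
  S at 25 (w=60) → A
  P at 26 (w=6) → A
  Q at 50 (w=6) → B
  R at 79 (w=3) → B
A captures 106; B captures 9.

106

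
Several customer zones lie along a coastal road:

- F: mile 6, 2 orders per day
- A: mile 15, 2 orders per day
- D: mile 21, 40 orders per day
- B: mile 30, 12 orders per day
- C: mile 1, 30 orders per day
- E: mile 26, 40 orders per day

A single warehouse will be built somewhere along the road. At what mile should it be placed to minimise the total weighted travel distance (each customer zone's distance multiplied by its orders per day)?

For a sum of weighted absolute distances on a line, the optimum is the weighted median (not the mean). Total weight W = 126; half-weight = 63.
Sort by position and accumulate weight:
  mile 1 (C, w=30) → cum 30
  mile 6 (F, w=2) → cum 32
  mile 15 (A, w=2) → cum 34
  mile 21 (D, w=40) → cum 74  ≥ 63 → median here
  mile 26 (E, w=40) → cum 114
  mile 30 (B, w=12) → cum 126
Optimal location: mile 21.

x = 21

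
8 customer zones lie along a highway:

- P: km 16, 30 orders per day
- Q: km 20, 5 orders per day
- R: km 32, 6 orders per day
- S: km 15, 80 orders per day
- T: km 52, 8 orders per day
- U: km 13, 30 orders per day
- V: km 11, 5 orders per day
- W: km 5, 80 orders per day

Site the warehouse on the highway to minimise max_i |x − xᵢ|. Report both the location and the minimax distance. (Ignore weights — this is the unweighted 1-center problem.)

location 28.5, max distance 23.5

The 1-center on a line is the midpoint of the two extreme points: leftmost at 5, rightmost at 52.
Optimal location = (5 + 52)/2 = 28.5; maximum distance = (52 − 5)/2 = 23.5.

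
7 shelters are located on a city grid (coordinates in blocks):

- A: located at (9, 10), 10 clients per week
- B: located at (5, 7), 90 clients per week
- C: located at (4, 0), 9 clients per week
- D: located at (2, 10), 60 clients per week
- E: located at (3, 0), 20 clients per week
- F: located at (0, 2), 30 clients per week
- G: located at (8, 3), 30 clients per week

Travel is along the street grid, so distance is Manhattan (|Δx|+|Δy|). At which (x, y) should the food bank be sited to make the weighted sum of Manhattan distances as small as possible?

Manhattan distance separates: Σwᵢ(|x−xᵢ|+|y−yᵢ|) = Σwᵢ|x−xᵢ| + Σwᵢ|y−yᵢ|, so x and y are optimised independently as 1-D weighted medians.
Total weight W = 249; half = 124.5.
x-coordinate, sorted with cumulative weight:
  x=0 (F, w=30) cum 30
  x=2 (D, w=60) cum 90
  x=3 (E, w=20) cum 110
  x=4 (C, w=9) cum 119
  x=5 (B, w=90) cum 209  ← median
  x=8 (G, w=30) cum 239
  x=9 (A, w=10) cum 249
⇒ x* = 5
y-coordinate, sorted with cumulative weight:
  y=0 (C, w=9) cum 9
  y=0 (E, w=20) cum 29
  y=2 (F, w=30) cum 59
  y=3 (G, w=30) cum 89
  y=7 (B, w=90) cum 179  ← median
  y=10 (A, w=10) cum 189
  y=10 (D, w=60) cum 249
⇒ y* = 7

(5, 7)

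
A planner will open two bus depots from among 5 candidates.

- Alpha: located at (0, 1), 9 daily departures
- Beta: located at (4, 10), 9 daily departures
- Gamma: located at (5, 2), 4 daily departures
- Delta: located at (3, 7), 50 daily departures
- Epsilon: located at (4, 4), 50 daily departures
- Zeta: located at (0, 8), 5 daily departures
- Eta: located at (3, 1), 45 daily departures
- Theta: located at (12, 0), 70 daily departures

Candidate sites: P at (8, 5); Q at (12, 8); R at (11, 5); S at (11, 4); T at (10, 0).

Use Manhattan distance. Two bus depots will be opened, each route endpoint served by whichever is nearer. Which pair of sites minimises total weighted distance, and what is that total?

{P, T}, total 1359

Evaluate every pair (each demand assigned to the nearer of the two):
  {P, T}: total = 1359
  {P, S}: total = 1623
  {P, R}: total = 1693
  {R, T}: total = 1705
  {S, T}: total = 1719
  {Q, T}: total = 1777
  {P, Q}: total = 1833
  {Q, S}: total = 2003
  {R, S}: total = 2031
  {Q, R}: total = 2181
Best pair: {P, T} with total 1359.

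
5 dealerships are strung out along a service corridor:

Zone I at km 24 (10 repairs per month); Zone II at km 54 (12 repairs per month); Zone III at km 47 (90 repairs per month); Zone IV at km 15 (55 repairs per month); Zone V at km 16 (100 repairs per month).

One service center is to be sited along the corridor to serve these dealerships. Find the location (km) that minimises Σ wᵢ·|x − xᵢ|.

For a sum of weighted absolute distances on a line, the optimum is the weighted median (not the mean). Total weight W = 267; half-weight = 133.5.
Sort by position and accumulate weight:
  km 15 (Zone IV, w=55) → cum 55
  km 16 (Zone V, w=100) → cum 155  ≥ 133.5 → median here
  km 24 (Zone I, w=10) → cum 165
  km 47 (Zone III, w=90) → cum 255
  km 54 (Zone II, w=12) → cum 267
Optimal location: km 16.

x = 16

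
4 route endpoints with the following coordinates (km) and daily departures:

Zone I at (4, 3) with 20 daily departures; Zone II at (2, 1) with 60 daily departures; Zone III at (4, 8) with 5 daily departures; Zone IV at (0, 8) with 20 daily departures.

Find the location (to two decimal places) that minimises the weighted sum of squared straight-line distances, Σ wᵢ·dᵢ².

The minimiser of Σwᵢ‖p−pᵢ‖² is the weighted centroid p* = (Σwᵢpᵢ)/(Σwᵢ).
Σwᵢ = 105.
Σwᵢxᵢ = 20·4 + 60·2 + 5·4 + 20·0 = 220.
Σwᵢyᵢ = 20·3 + 60·1 + 5·8 + 20·8 = 320.
x* = 220/105 = 2.10, y* = 320/105 = 3.05.

(2.10, 3.05)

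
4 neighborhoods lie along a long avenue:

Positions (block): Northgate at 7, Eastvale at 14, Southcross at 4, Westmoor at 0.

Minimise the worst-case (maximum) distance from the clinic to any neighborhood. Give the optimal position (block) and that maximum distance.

location 7, max distance 7

The 1-center on a line is the midpoint of the two extreme points: leftmost at 0, rightmost at 14.
Optimal location = (0 + 14)/2 = 7; maximum distance = (14 − 0)/2 = 7.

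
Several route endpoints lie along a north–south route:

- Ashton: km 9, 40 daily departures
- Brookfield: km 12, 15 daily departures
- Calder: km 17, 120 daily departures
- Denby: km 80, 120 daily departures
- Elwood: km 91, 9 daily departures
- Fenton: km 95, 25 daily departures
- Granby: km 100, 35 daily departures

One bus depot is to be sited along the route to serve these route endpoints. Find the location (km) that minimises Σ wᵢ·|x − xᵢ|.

x = 80

For a sum of weighted absolute distances on a line, the optimum is the weighted median (not the mean). Total weight W = 364; half-weight = 182.
Sort by position and accumulate weight:
  km 9 (Ashton, w=40) → cum 40
  km 12 (Brookfield, w=15) → cum 55
  km 17 (Calder, w=120) → cum 175
  km 80 (Denby, w=120) → cum 295  ≥ 182 → median here
  km 91 (Elwood, w=9) → cum 304
  km 95 (Fenton, w=25) → cum 329
  km 100 (Granby, w=35) → cum 364
Optimal location: km 80.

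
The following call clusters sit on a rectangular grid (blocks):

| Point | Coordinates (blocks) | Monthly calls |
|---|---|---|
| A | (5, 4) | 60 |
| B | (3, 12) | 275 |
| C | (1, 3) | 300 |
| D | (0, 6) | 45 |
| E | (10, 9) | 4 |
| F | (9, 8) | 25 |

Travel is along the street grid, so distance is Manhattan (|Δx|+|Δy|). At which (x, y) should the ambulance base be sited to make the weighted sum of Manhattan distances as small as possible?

(3, 4)

Manhattan distance separates: Σwᵢ(|x−xᵢ|+|y−yᵢ|) = Σwᵢ|x−xᵢ| + Σwᵢ|y−yᵢ|, so x and y are optimised independently as 1-D weighted medians.
Total weight W = 709; half = 354.5.
x-coordinate, sorted with cumulative weight:
  x=0 (D, w=45) cum 45
  x=1 (C, w=300) cum 345
  x=3 (B, w=275) cum 620  ← median
  x=5 (A, w=60) cum 680
  x=9 (F, w=25) cum 705
  x=10 (E, w=4) cum 709
⇒ x* = 3
y-coordinate, sorted with cumulative weight:
  y=3 (C, w=300) cum 300
  y=4 (A, w=60) cum 360  ← median
  y=6 (D, w=45) cum 405
  y=8 (F, w=25) cum 430
  y=9 (E, w=4) cum 434
  y=12 (B, w=275) cum 709
⇒ y* = 4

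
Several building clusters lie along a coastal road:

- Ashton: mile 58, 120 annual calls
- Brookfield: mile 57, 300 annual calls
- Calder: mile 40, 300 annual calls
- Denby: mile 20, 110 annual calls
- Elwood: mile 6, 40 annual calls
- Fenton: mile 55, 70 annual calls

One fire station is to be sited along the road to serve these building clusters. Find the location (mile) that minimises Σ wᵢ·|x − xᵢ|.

For a sum of weighted absolute distances on a line, the optimum is the weighted median (not the mean). Total weight W = 940; half-weight = 470.
Sort by position and accumulate weight:
  mile 6 (Elwood, w=40) → cum 40
  mile 20 (Denby, w=110) → cum 150
  mile 40 (Calder, w=300) → cum 450
  mile 55 (Fenton, w=70) → cum 520  ≥ 470 → median here
  mile 57 (Brookfield, w=300) → cum 820
  mile 58 (Ashton, w=120) → cum 940
Optimal location: mile 55.

x = 55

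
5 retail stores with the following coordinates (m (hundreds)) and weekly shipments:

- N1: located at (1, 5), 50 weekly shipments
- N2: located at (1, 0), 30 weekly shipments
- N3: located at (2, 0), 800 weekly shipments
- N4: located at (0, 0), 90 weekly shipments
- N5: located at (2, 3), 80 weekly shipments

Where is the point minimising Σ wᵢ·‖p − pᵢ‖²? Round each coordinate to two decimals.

(1.75, 0.47)

The minimiser of Σwᵢ‖p−pᵢ‖² is the weighted centroid p* = (Σwᵢpᵢ)/(Σwᵢ).
Σwᵢ = 1050.
Σwᵢxᵢ = 50·1 + 30·1 + 800·2 + 90·0 + 80·2 = 1840.
Σwᵢyᵢ = 50·5 + 30·0 + 800·0 + 90·0 + 80·3 = 490.
x* = 1840/1050 = 1.75, y* = 490/1050 = 0.47.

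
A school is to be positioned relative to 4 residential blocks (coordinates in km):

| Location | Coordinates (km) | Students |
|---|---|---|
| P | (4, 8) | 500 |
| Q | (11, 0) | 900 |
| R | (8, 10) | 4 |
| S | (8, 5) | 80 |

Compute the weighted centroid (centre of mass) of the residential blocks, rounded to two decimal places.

(8.47, 2.99)

The minimiser of Σwᵢ‖p−pᵢ‖² is the weighted centroid p* = (Σwᵢpᵢ)/(Σwᵢ).
Σwᵢ = 1484.
Σwᵢxᵢ = 500·4 + 900·11 + 4·8 + 80·8 = 12572.
Σwᵢyᵢ = 500·8 + 900·0 + 4·10 + 80·5 = 4440.
x* = 12572/1484 = 8.47, y* = 4440/1484 = 2.99.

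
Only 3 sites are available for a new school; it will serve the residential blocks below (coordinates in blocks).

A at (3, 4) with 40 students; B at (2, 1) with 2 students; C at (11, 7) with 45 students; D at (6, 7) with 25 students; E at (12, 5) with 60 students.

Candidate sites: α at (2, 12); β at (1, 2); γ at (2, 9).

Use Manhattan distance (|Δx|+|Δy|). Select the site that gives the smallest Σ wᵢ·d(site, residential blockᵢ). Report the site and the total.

γ, total 1741 blocks

Total weighted distance at each candidate:
  α (2, 12): total = 2257
  β (1, 2): total = 1929
  γ (2, 9): total = 1741
Minimum is at γ with total 1741 blocks.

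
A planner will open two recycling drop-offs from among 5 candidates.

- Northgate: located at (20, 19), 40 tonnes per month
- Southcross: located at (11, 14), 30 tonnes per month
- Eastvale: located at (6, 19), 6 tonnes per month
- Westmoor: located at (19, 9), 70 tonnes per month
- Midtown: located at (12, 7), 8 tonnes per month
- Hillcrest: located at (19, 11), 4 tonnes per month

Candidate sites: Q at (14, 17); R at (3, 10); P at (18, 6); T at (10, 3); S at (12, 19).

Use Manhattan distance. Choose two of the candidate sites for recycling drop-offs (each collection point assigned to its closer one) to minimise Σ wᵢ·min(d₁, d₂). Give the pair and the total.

{P, S}, total 896

Evaluate every pair (each demand assigned to the nearer of the two):
  {P, S}: total = 896
  {Q, P}: total = 920
  {R, P}: total = 1392
  {P, T}: total = 1432
  {Q, T}: total = 1562
  {Q, S}: total = 1586
  {Q, R}: total = 1610
  {T, S}: total = 1694
  {R, S}: total = 1882
  {R, T}: total = 2638
Best pair: {P, S} with total 896.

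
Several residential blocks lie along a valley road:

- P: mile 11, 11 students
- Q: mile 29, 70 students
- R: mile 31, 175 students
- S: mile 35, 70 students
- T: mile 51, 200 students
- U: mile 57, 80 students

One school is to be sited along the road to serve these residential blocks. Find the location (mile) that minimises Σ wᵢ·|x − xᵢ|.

For a sum of weighted absolute distances on a line, the optimum is the weighted median (not the mean). Total weight W = 606; half-weight = 303.
Sort by position and accumulate weight:
  mile 11 (P, w=11) → cum 11
  mile 29 (Q, w=70) → cum 81
  mile 31 (R, w=175) → cum 256
  mile 35 (S, w=70) → cum 326  ≥ 303 → median here
  mile 51 (T, w=200) → cum 526
  mile 57 (U, w=80) → cum 606
Optimal location: mile 35.

x = 35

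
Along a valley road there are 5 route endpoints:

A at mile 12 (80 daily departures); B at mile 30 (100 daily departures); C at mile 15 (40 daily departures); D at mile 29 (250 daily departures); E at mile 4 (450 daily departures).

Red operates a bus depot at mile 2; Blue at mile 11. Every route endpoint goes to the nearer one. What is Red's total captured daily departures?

450

The indifferent point is the midpoint (2+11)/2 = 6.5; route endpoints left of it (closer to Red at 2) go to Red, those right go to Blue.
  E at 4 (w=450) → Red
  A at 12 (w=80) → Blue
  C at 15 (w=40) → Blue
  D at 29 (w=250) → Blue
  B at 30 (w=100) → Blue
Red captures 450; Blue captures 470.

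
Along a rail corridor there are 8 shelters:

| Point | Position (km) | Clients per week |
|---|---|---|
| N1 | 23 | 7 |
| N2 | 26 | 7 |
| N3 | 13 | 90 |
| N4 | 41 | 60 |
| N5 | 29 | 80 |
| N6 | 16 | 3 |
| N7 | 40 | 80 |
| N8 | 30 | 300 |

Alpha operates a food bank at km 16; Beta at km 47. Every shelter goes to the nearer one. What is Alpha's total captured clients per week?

487

The indifferent point is the midpoint (16+47)/2 = 31.5; shelters left of it (closer to Alpha at 16) go to Alpha, those right go to Beta.
  N3 at 13 (w=90) → Alpha
  N6 at 16 (w=3) → Alpha
  N1 at 23 (w=7) → Alpha
  N2 at 26 (w=7) → Alpha
  N5 at 29 (w=80) → Alpha
  N8 at 30 (w=300) → Alpha
  N7 at 40 (w=80) → Beta
  N4 at 41 (w=60) → Beta
Alpha captures 487; Beta captures 140.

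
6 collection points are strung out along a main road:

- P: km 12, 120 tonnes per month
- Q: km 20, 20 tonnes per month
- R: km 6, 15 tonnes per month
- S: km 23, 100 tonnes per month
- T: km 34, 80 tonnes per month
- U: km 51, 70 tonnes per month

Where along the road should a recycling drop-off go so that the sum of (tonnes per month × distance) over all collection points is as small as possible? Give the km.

x = 23

For a sum of weighted absolute distances on a line, the optimum is the weighted median (not the mean). Total weight W = 405; half-weight = 202.5.
Sort by position and accumulate weight:
  km 6 (R, w=15) → cum 15
  km 12 (P, w=120) → cum 135
  km 20 (Q, w=20) → cum 155
  km 23 (S, w=100) → cum 255  ≥ 202.5 → median here
  km 34 (T, w=80) → cum 335
  km 51 (U, w=70) → cum 405
Optimal location: km 23.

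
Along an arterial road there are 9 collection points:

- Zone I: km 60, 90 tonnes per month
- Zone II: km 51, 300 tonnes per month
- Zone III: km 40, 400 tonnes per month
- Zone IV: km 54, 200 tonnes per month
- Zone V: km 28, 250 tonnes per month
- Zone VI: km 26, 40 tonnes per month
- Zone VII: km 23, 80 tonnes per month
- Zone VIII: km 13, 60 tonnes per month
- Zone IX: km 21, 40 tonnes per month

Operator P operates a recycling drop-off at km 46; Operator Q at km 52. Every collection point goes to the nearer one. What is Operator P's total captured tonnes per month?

870

The indifferent point is the midpoint (46+52)/2 = 49; collection points left of it (closer to Operator P at 46) go to Operator P, those right go to Operator Q.
  Zone VIII at 13 (w=60) → Operator P
  Zone IX at 21 (w=40) → Operator P
  Zone VII at 23 (w=80) → Operator P
  Zone VI at 26 (w=40) → Operator P
  Zone V at 28 (w=250) → Operator P
  Zone III at 40 (w=400) → Operator P
  Zone II at 51 (w=300) → Operator Q
  Zone IV at 54 (w=200) → Operator Q
  Zone I at 60 (w=90) → Operator Q
Operator P captures 870; Operator Q captures 590.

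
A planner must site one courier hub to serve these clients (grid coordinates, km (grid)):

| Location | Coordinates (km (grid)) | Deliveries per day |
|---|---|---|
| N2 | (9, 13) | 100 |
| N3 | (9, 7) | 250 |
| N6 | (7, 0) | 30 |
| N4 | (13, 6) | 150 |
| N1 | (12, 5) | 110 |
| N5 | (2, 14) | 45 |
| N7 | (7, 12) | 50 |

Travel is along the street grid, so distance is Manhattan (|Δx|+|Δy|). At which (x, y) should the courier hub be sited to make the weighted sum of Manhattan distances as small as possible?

(9, 7)

Manhattan distance separates: Σwᵢ(|x−xᵢ|+|y−yᵢ|) = Σwᵢ|x−xᵢ| + Σwᵢ|y−yᵢ|, so x and y are optimised independently as 1-D weighted medians.
Total weight W = 735; half = 367.5.
x-coordinate, sorted with cumulative weight:
  x=2 (N5, w=45) cum 45
  x=7 (N6, w=30) cum 75
  x=7 (N7, w=50) cum 125
  x=9 (N2, w=100) cum 225
  x=9 (N3, w=250) cum 475  ← median
  x=12 (N1, w=110) cum 585
  x=13 (N4, w=150) cum 735
⇒ x* = 9
y-coordinate, sorted with cumulative weight:
  y=0 (N6, w=30) cum 30
  y=5 (N1, w=110) cum 140
  y=6 (N4, w=150) cum 290
  y=7 (N3, w=250) cum 540  ← median
  y=12 (N7, w=50) cum 590
  y=13 (N2, w=100) cum 690
  y=14 (N5, w=45) cum 735
⇒ y* = 7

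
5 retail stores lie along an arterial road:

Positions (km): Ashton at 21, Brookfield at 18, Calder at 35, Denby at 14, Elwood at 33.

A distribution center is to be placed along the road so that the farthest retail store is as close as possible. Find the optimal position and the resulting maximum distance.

The 1-center on a line is the midpoint of the two extreme points: leftmost at 14, rightmost at 35.
Optimal location = (14 + 35)/2 = 24.5; maximum distance = (35 − 14)/2 = 10.5.

location 24.5, max distance 10.5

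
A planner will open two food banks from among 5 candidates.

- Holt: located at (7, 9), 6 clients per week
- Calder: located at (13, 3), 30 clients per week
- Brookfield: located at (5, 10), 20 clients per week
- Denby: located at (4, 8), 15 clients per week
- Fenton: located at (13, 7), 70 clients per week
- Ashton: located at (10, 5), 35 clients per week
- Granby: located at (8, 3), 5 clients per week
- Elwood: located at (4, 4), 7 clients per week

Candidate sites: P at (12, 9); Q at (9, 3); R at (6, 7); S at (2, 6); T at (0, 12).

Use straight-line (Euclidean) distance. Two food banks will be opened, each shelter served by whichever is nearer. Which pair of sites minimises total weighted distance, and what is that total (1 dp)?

Evaluate every pair (each demand assigned to the nearer of the two):
  {P, R}: total = 653.3
  {P, Q}: total = 673.0
  {P, S}: total = 721.3
  {Q, R}: total = 734.7
  {Q, S}: total = 796.5
  {P, T}: total = 816.8
  {Q, T}: total = 865.4
  {R, S}: total = 1040.8
  {R, T}: total = 1046.2
  {S, T}: total = 1628.2
Best pair: {P, R} with total 653.3.

{P, R}, total 653.3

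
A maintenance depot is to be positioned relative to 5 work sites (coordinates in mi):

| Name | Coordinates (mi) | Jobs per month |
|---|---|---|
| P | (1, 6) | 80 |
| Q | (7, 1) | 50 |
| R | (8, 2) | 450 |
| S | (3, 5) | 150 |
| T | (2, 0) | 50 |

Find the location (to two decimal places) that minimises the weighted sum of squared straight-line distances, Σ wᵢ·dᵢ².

The minimiser of Σwᵢ‖p−pᵢ‖² is the weighted centroid p* = (Σwᵢpᵢ)/(Σwᵢ).
Σwᵢ = 780.
Σwᵢxᵢ = 80·1 + 50·7 + 450·8 + 150·3 + 50·2 = 4580.
Σwᵢyᵢ = 80·6 + 50·1 + 450·2 + 150·5 + 50·0 = 2180.
x* = 4580/780 = 5.87, y* = 2180/780 = 2.79.

(5.87, 2.79)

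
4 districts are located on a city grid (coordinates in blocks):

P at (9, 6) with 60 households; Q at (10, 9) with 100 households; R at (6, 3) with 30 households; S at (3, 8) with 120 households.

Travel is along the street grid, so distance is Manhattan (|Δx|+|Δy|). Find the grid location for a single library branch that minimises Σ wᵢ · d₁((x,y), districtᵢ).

(9, 8)

Manhattan distance separates: Σwᵢ(|x−xᵢ|+|y−yᵢ|) = Σwᵢ|x−xᵢ| + Σwᵢ|y−yᵢ|, so x and y are optimised independently as 1-D weighted medians.
Total weight W = 310; half = 155.
x-coordinate, sorted with cumulative weight:
  x=3 (S, w=120) cum 120
  x=6 (R, w=30) cum 150
  x=9 (P, w=60) cum 210  ← median
  x=10 (Q, w=100) cum 310
⇒ x* = 9
y-coordinate, sorted with cumulative weight:
  y=3 (R, w=30) cum 30
  y=6 (P, w=60) cum 90
  y=8 (S, w=120) cum 210  ← median
  y=9 (Q, w=100) cum 310
⇒ y* = 8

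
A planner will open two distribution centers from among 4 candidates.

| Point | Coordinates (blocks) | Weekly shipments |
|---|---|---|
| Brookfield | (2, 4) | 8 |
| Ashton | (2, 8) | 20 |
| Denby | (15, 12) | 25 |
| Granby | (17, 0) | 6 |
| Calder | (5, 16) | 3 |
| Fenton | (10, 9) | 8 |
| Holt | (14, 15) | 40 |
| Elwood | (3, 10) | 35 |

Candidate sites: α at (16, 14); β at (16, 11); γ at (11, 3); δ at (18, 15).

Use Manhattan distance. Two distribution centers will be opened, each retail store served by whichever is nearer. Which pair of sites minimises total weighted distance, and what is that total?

{α, γ}, total 1229

Evaluate every pair (each demand assigned to the nearer of the two):
  {α, γ}: total = 1229
  {β, γ}: total = 1298
  {α, β}: total = 1343
  {γ, δ}: total = 1347
  {β, δ}: total = 1386
  {α, δ}: total = 1599
Best pair: {α, γ} with total 1229.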